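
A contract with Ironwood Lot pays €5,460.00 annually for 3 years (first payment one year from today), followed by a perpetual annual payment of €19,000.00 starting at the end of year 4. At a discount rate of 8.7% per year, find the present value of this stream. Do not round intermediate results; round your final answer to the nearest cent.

€183932.99

PV of 3-year annuity: €5,460.00 × [1 − (1+0.087)^−3] / 0.087 = 13895.09972
Perpetuity value at year 3: €19,000.00 / 0.087 = 218390.80460
PV of perpetuity: 218390.80460 / (1+0.087)^3 = 170037.89349
Total PV = 13895.09972 + 170037.89349 = 183932.99321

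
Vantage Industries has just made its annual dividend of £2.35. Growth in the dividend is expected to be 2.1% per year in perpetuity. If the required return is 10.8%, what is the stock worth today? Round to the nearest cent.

£27.58

D₁ = D₀ × (1 + g) = £2.35 × 1.021 = £2.3994
Growing perpetuity: P = D₁ / (r − g) = £2.3994 / (0.108 − 0.021) = £27.58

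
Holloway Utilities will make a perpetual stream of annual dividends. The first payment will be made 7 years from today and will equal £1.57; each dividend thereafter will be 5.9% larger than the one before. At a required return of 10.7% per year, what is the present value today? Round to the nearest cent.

£17.77

Value at end of year 6: C₁ / (r − g) = £1.57 / (0.107 − 0.059) = £32.7083
Discount to today: PV = £32.7083 / (1 + 0.107)^6 = £32.7083 / 1.840288 = £17.77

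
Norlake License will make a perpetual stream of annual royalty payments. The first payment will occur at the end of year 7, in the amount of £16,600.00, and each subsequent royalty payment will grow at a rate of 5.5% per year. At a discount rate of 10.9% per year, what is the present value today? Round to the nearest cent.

Value at end of year 6: C₁ / (r − g) = £16,600.00 / (0.109 − 0.055) = £307,407.4074
Discount to today: PV = £307,407.4074 / (1 + 0.109)^6 = £307,407.4074 / 1.860327 = £165,243.75

£165243.75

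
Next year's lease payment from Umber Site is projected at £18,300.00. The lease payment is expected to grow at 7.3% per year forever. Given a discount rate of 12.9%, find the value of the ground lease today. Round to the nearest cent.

£326785.71

Growing perpetuity: P = D₁ / (r − g) = £18,300.0000 / (0.129 − 0.073) = £326,785.71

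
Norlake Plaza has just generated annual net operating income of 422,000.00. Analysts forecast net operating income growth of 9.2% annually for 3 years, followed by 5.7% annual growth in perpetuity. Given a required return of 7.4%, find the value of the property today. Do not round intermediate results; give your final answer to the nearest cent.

28888869.09

D_1 = 460824.00000
D_2 = 503219.80800
D_3 = 549516.03034
Terminal value at year 3: TV = D_3×(1+g_2)/(r−g_2) = 580838.44407/0.017 = 34166967.29795
P_0 = D_1/(1+r)^1 + D_2/(1+r)^2 + D_3/(1+r)^3 + TV/(1+r)^3
    = 429072.62570 + 436263.78702 + 443575.47060 + 27579957.20169 = 28888869.08501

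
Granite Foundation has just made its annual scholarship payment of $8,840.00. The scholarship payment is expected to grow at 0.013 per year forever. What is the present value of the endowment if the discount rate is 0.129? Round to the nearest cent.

D₁ = D₀ × (1 + g) = $8,840.00 × 1.013 = $8,954.9200
Growing perpetuity: P = D₁ / (r − g) = $8,954.9200 / (0.129 − 0.013) = $77,197.59

$77197.59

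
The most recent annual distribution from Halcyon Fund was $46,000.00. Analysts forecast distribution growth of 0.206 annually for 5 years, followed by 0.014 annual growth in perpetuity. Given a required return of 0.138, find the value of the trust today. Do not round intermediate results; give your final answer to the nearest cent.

$777470.59

D_1 = 55476.00000
D_2 = 66904.05600
D_3 = 80686.29154
D_4 = 97307.66759
D_5 = 117353.04712
Terminal value at year 5: TV = D_5×(1+g_2)/(r−g_2) = 118995.98978/0.124 = 959645.07884
P_0 = D_1/(1+r)^1 + D_2/(1+r)^2 + D_3/(1+r)^3 + D_4/(1+r)^4 + D_5/(1+r)^5 + TV/(1+r)^5
    = 48748.68190 + 51661.60841 + 54748.59380 + 58020.03877 + 61486.96551 + 502804.70187 = 777470.59025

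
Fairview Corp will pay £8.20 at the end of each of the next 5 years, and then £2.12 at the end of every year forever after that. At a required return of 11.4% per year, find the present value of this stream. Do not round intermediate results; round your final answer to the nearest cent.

PV of 5-year annuity: £8.20 × [1 − (1+0.114)^−5] / 0.114 = 30.00386
Perpetuity value at year 5: £2.12 / 0.114 = 18.59649
PV of perpetuity: 18.59649 / (1+0.114)^5 = 10.83940
Total PV = 30.00386 + 10.83940 = 40.84326

£40.84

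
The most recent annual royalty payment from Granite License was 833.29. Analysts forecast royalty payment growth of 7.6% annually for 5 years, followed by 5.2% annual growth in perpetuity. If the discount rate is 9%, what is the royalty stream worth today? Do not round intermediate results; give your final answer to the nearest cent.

D_1 = 896.62004
D_2 = 964.76316
D_3 = 1038.08516
D_4 = 1116.97964
D_5 = 1201.87009
Terminal value at year 5: TV = D_5×(1+g_2)/(r−g_2) = 1264.36733/0.038 = 33272.82455
P_0 = D_1/(1+r)^1 + D_2/(1+r)^2 + D_3/(1+r)^3 + D_4/(1+r)^4 + D_5/(1+r)^5 + TV/(1+r)^5
    = 822.58719 + 812.02185 + 801.59221 + 791.29653 + 781.13309 + 21625.05298 = 25633.68387

25633.68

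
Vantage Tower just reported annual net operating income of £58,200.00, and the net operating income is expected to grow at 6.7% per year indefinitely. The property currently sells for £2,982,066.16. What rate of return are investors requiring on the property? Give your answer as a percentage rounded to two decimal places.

8.78%

D₁ = £58,200.00 × 1.067 = £62,099.4000
P = D₁/(r − g) ⇒ r = D₁/P + g = £62,099.4000/£2,982,066.16 + 0.067 = 0.020824 + 0.067 = 0.087824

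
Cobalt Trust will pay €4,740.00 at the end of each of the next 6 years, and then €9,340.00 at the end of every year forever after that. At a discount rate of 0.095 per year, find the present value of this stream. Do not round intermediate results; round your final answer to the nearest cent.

PV of 6-year annuity: €4,740.00 × [1 − (1+0.095)^−6] / 0.095 = 20949.97228
Perpetuity value at year 6: €9,340.00 / 0.095 = 98315.78947
PV of perpetuity: 98315.78947 / (1+0.095)^6 = 57034.62046
Total PV = 20949.97228 + 57034.62046 = 77984.59274

€77984.59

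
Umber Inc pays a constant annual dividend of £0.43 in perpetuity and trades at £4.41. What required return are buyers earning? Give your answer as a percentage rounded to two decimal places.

9.75%

P = C/r ⇒ r = C/P = £0.43/£4.41 = 0.097506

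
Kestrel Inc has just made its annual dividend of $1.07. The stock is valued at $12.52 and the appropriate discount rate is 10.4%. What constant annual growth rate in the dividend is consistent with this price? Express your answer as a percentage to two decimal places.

P = D₀(1+g)/(r−g) ⇒ P(r−g) = D₀(1+g) ⇒ g(P+D₀) = P·r − D₀
g = (P·r − D₀)/(P + D₀) = ($12.52×0.104 − $1.07) / ($12.52 + $1.07) = 0.017077

1.71%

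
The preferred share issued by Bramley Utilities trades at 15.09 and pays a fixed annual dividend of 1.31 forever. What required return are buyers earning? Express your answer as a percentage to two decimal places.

8.68%

P = C/r ⇒ r = C/P = 1.31/15.09 = 0.086812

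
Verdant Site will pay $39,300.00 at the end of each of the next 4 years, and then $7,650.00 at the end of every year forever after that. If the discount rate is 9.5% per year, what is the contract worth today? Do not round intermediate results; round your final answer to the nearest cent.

$181948.14

PV of 4-year annuity: $39,300.00 × [1 − (1+0.095)^−4] / 0.095 = 125936.10806
Perpetuity value at year 4: $7,650.00 / 0.095 = 80526.31579
PV of perpetuity: 80526.31579 / (1+0.095)^4 = 56012.03521
Total PV = 125936.10806 + 56012.03521 = 181948.14328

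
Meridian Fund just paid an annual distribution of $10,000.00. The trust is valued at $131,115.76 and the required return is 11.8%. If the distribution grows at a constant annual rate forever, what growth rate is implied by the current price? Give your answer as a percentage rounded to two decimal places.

P = D₀(1+g)/(r−g) ⇒ P(r−g) = D₀(1+g) ⇒ g(P+D₀) = P·r − D₀
g = (P·r − D₀)/(P + D₀) = ($131,115.76×0.118 − $10,000.00) / ($131,115.76 + $10,000.00) = 0.038774

3.88%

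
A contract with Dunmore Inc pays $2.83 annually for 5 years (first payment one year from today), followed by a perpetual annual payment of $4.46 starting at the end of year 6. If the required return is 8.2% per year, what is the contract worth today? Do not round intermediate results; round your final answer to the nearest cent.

$47.92

PV of 5-year annuity: $2.83 × [1 − (1+0.082)^−5] / 0.082 = 11.24006
Perpetuity value at year 5: $4.46 / 0.082 = 54.39024
PV of perpetuity: 54.39024 / (1+0.082)^5 = 36.67623
Total PV = 11.24006 + 36.67623 = 47.91629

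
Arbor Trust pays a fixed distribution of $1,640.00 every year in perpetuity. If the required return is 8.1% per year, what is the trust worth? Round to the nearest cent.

Level perpetuity: PV = C / r = $1,640.00 / 0.081 = $20,246.91

$20246.91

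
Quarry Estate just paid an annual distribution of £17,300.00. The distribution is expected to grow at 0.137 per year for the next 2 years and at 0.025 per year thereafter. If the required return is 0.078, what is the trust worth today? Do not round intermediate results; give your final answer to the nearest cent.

D_1 = 19670.10000
D_2 = 22364.90370
Terminal value at year 2: TV = D_2×(1+g_2)/(r−g_2) = 22924.02629/0.053 = 432528.79797
P_0 = D_1/(1+r)^1 + D_2/(1+r)^2 + TV/(1+r)^2
    = 18246.84601 + 19245.51384 + 372200.97512 = 409693.33497

£409693.33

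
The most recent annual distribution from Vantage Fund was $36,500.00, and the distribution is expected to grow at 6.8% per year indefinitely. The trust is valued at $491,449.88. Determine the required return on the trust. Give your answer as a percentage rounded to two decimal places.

D₁ = $36,500.00 × 1.068 = $38,982.0000
P = D₁/(r − g) ⇒ r = D₁/P + g = $38,982.0000/$491,449.88 + 0.068 = 0.079320 + 0.068 = 0.147320

14.73%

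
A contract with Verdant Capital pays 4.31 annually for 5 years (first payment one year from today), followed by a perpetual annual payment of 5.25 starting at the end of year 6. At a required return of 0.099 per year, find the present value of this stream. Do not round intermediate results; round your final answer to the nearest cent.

49.46

PV of 5-year annuity: 4.31 × [1 − (1+0.099)^−5] / 0.099 = 16.38012
Perpetuity value at year 5: 5.25 / 0.099 = 53.03030
PV of perpetuity: 53.03030 / (1+0.099)^5 = 33.07773
Total PV = 16.38012 + 33.07773 = 49.45784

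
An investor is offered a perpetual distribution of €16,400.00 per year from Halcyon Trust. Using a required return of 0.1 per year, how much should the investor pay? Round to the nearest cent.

Level perpetuity: PV = C / r = €16,400.00 / 0.1 = €164,000.00

€164000.00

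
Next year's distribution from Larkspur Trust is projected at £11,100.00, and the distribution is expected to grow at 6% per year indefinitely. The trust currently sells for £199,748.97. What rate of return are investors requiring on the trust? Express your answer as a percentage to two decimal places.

P = D₁/(r − g) ⇒ r = D₁/P + g = £11,100.0000/£199,748.97 + 0.06 = 0.055570 + 0.06 = 0.115570

11.56%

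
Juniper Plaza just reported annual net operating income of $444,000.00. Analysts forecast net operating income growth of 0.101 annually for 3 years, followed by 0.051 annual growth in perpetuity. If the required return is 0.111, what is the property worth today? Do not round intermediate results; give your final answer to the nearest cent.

D_1 = 488844.00000
D_2 = 538217.24400
D_3 = 592577.18564
Terminal value at year 3: TV = D_3×(1+g_2)/(r−g_2) = 622798.62211/0.06 = 10379977.03520
P_0 = D_1/(1+r)^1 + D_2/(1+r)^2 + D_3/(1+r)^3 + TV/(1+r)^3
    = 440003.60036 + 436043.17191 + 432118.39089 + 7569273.81373 = 8877438.97689

$8877438.98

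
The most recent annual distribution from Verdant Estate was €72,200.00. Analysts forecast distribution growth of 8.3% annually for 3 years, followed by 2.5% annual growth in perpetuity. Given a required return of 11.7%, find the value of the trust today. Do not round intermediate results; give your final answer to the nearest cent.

€936840.05

D_1 = 78192.60000
D_2 = 84682.58580
D_3 = 91711.24042
Terminal value at year 3: TV = D_3×(1+g_2)/(r−g_2) = 94004.02143/0.092 = 1021782.84165
P_0 = D_1/(1+r)^1 + D_2/(1+r)^2 + D_3/(1+r)^3 + TV/(1+r)^3
    = 70002.32766 + 67871.54956 + 65805.62952 + 733160.54629 = 936840.05303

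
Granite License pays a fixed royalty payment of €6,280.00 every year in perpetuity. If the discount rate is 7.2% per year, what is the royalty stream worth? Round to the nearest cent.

€87222.22

Level perpetuity: PV = C / r = €6,280.00 / 0.072 = €87,222.22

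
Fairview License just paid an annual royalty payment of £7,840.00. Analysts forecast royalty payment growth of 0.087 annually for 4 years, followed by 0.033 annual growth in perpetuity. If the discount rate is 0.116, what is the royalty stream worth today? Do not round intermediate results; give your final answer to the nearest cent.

£117196.24

D_1 = 8522.08000
D_2 = 9263.50096
D_3 = 10069.42554
D_4 = 10945.46557
Terminal value at year 4: TV = D_4×(1+g_2)/(r−g_2) = 11306.66593/0.083 = 136224.89072
P_0 = D_1/(1+r)^1 + D_2/(1+r)^2 + D_3/(1+r)^3 + D_4/(1+r)^4 + TV/(1+r)^4
    = 7636.27240 + 7437.83880 + 7244.56163 + 7056.30689 + 87821.26526 = 117196.24497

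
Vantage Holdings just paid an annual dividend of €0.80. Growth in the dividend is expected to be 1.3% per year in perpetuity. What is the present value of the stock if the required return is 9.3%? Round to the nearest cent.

€10.13

D₁ = D₀ × (1 + g) = €0.80 × 1.013 = €0.8104
Growing perpetuity: P = D₁ / (r − g) = €0.8104 / (0.093 − 0.013) = €10.13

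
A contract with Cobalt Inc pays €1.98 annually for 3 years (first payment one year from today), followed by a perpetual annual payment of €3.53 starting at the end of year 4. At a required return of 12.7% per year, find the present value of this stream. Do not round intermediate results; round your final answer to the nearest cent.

€24.12

PV of 3-year annuity: €1.98 × [1 − (1+0.127)^−3] / 0.127 = 4.69900
Perpetuity value at year 3: €3.53 / 0.127 = 27.79528
PV of perpetuity: 27.79528 / (1+0.127)^3 = 19.41776
Total PV = 4.69900 + 19.41776 = 24.11677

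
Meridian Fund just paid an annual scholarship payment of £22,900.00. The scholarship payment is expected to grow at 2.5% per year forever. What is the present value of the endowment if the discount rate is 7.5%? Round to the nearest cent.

D₁ = D₀ × (1 + g) = £22,900.00 × 1.025 = £23,472.5000
Growing perpetuity: P = D₁ / (r − g) = £23,472.5000 / (0.075 − 0.025) = £469,450.00

£469450.00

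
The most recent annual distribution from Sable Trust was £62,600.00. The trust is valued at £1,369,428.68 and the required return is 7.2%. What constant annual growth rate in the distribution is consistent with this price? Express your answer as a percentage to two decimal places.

2.51%

P = D₀(1+g)/(r−g) ⇒ P(r−g) = D₀(1+g) ⇒ g(P+D₀) = P·r − D₀
g = (P·r − D₀)/(P + D₀) = (£1,369,428.68×0.072 − £62,600.00) / (£1,369,428.68 + £62,600.00) = 0.025138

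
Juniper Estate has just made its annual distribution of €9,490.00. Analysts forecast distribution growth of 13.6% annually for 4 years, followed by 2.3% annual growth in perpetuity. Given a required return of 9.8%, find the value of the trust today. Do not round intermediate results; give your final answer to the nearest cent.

D_1 = 10780.64000
D_2 = 12246.80704
D_3 = 13912.37280
D_4 = 15804.45550
Terminal value at year 4: TV = D_4×(1+g_2)/(r−g_2) = 16167.95797/0.075 = 215572.77299
P_0 = D_1/(1+r)^1 + D_2/(1+r)^2 + D_3/(1+r)^3 + D_4/(1+r)^4 + TV/(1+r)^4
    = 9818.43352 + 10158.23358 + 10509.79358 + 10873.52050 + 148314.81958 = 189674.80075

€189674.80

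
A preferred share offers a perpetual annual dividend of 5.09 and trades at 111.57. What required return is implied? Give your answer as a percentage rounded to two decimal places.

4.56%

P = C/r ⇒ r = C/P = 5.09/111.57 = 0.045622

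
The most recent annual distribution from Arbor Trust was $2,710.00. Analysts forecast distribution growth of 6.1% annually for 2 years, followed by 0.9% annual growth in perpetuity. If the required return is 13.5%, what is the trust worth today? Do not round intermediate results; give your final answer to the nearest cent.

D_1 = 2875.31000
D_2 = 3050.70391
Terminal value at year 2: TV = D_2×(1+g_2)/(r−g_2) = 3078.16025/0.126 = 24429.84322
P_0 = D_1/(1+r)^1 + D_2/(1+r)^2 + TV/(1+r)^2
    = 2533.31278 + 2368.14525 + 18963.95677 = 23865.41480

$23865.41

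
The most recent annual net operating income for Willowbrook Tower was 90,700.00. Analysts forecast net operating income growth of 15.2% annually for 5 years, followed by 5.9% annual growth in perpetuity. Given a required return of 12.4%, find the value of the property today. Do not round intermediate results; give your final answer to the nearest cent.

2159708.78

D_1 = 104486.40000
D_2 = 120368.33280
D_3 = 138664.31939
D_4 = 159741.29593
D_5 = 184021.97291
Terminal value at year 5: TV = D_5×(1+g_2)/(r−g_2) = 194879.26932/0.065 = 2998142.60486
P_0 = D_1/(1+r)^1 + D_2/(1+r)^2 + D_3/(1+r)^3 + D_4/(1+r)^4 + D_5/(1+r)^5 + TV/(1+r)^5
    = 92959.43060 + 95275.14596 + 97648.54817 + 100081.07428 + 102574.19713 + 1671170.38091 = 2159708.77705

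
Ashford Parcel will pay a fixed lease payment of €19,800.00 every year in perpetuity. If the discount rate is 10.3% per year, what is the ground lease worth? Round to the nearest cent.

€192233.01

Level perpetuity: PV = C / r = €19,800.00 / 0.103 = €192,233.01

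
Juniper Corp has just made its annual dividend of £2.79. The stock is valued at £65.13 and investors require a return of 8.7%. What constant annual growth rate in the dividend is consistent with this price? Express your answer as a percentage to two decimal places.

4.23%

P = D₀(1+g)/(r−g) ⇒ P(r−g) = D₀(1+g) ⇒ g(P+D₀) = P·r − D₀
g = (P·r − D₀)/(P + D₀) = (£65.13×0.087 − £2.79) / (£65.13 + £2.79) = 0.042348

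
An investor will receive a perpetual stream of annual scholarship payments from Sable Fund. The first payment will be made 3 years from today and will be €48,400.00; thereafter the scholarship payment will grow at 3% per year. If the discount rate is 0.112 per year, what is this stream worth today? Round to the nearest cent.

Value at end of year 2: C₁ / (r − g) = €48,400.00 / (0.112 − 0.03) = €590,243.9024
Discount to today: PV = €590,243.9024 / (1 + 0.112)^2 = €590,243.9024 / 1.236544 = €477,333.52

€477333.52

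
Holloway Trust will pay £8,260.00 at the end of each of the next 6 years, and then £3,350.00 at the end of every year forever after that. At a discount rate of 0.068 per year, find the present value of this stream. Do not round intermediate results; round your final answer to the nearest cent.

PV of 6-year annuity: £8,260.00 × [1 − (1+0.068)^−6] / 0.068 = 39615.88874
Perpetuity value at year 6: £3,350.00 / 0.068 = 49264.70588
PV of perpetuity: 49264.70588 / (1+0.068)^6 = 33197.72921
Total PV = 39615.88874 + 33197.72921 = 72813.61795

£72813.62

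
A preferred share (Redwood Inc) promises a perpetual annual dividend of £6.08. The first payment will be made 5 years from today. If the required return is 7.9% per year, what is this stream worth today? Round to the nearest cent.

£56.78

Value at end of year 4: C / r = £6.08 / 0.079 = £76.9620
Discount to today: PV = £76.9620 / (1 + 0.079)^4 = £76.9620 / 1.355457 = £56.78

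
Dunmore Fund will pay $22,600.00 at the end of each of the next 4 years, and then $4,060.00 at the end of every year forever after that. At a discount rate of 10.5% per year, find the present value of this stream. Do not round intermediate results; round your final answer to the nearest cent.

PV of 4-year annuity: $22,600.00 × [1 − (1+0.105)^−4] / 0.105 = 70870.39841
Perpetuity value at year 4: $4,060.00 / 0.105 = 38666.66667
PV of perpetuity: 38666.66667 / (1+0.105)^4 = 25935.08182
Total PV = 70870.39841 + 25935.08182 = 96805.48023

$96805.48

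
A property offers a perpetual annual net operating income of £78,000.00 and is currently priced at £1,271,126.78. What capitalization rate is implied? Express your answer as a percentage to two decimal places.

6.14%

P = C/r ⇒ r = C/P = £78,000.00/£1,271,126.78 = 0.061363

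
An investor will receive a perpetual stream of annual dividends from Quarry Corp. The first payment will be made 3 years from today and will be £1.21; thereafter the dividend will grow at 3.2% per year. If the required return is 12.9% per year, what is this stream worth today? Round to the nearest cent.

£9.79

Value at end of year 2: C₁ / (r − g) = £1.21 / (0.129 − 0.032) = £12.4742
Discount to today: PV = £12.4742 / (1 + 0.129)^2 = £12.4742 / 1.274641 = £9.79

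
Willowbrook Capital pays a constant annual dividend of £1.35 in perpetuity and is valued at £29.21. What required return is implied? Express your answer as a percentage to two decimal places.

P = C/r ⇒ r = C/P = £1.35/£29.21 = 0.046217

4.62%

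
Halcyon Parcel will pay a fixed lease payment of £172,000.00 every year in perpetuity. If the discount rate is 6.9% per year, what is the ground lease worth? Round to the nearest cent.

£2492753.62

Level perpetuity: PV = C / r = £172,000.00 / 0.069 = £2,492,753.62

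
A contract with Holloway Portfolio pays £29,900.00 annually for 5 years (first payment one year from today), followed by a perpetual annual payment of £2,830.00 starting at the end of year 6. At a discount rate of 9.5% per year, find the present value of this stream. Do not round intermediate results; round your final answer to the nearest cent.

PV of 5-year annuity: £29,900.00 × [1 − (1+0.095)^−5] / 0.095 = 114807.29272
Perpetuity value at year 5: £2,830.00 / 0.095 = 29789.47368
PV of perpetuity: 29789.47368 / (1+0.095)^5 = 18923.09782
Total PV = 114807.29272 + 18923.09782 = 133730.39053

£133730.39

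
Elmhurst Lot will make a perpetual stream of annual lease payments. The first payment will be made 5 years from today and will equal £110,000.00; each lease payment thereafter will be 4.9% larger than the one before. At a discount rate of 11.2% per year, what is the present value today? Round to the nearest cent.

Value at end of year 4: C₁ / (r − g) = £110,000.00 / (0.112 − 0.049) = £1,746,031.7460
Discount to today: PV = £1,746,031.7460 / (1 + 0.112)^4 = £1,746,031.7460 / 1.529041 = £1,141,912.92

£1141912.92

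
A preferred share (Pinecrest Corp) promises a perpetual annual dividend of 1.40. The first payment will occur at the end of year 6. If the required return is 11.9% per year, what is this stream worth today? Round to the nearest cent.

6.71

Value at end of year 5: C / r = 1.40 / 0.119 = 11.7647
Discount to today: PV = 11.7647 / (1 + 0.119)^5 = 11.7647 / 1.754488 = 6.71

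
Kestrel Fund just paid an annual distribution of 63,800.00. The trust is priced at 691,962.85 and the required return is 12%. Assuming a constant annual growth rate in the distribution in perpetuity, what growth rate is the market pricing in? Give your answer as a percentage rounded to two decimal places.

P = D₀(1+g)/(r−g) ⇒ P(r−g) = D₀(1+g) ⇒ g(P+D₀) = P·r − D₀
g = (P·r − D₀)/(P + D₀) = (691,962.85×0.12 − 63,800.00) / (691,962.85 + 63,800.00) = 0.025452

2.55%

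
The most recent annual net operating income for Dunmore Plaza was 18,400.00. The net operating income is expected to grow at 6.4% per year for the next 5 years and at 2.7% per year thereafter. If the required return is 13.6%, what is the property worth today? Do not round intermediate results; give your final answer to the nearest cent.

200878.89

D_1 = 19577.60000
D_2 = 20830.56640
D_3 = 22163.72265
D_4 = 23582.20090
D_5 = 25091.46176
Terminal value at year 5: TV = D_5×(1+g_2)/(r−g_2) = 25768.93122/0.109 = 236412.21307
P_0 = D_1/(1+r)^1 + D_2/(1+r)^2 + D_3/(1+r)^3 + D_4/(1+r)^4 + D_5/(1+r)^5 + TV/(1+r)^5
    = 17233.80282 + 16141.51954 + 15118.46548 + 14160.25288 + 13262.77207 + 124962.08177 = 200878.89456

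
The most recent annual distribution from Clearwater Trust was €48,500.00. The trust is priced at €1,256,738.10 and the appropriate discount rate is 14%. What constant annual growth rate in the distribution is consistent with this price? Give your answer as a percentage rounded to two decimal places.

P = D₀(1+g)/(r−g) ⇒ P(r−g) = D₀(1+g) ⇒ g(P+D₀) = P·r − D₀
g = (P·r − D₀)/(P + D₀) = (€1,256,738.10×0.14 − €48,500.00) / (€1,256,738.10 + €48,500.00) = 0.097640

9.76%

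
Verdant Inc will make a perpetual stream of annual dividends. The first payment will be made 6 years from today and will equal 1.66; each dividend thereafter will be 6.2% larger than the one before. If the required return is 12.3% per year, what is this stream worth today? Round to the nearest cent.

Value at end of year 5: C₁ / (r − g) = 1.66 / (0.123 − 0.062) = 27.2131
Discount to today: PV = 27.2131 / (1 + 0.123)^5 = 27.2131 / 1.786071 = 15.24

15.24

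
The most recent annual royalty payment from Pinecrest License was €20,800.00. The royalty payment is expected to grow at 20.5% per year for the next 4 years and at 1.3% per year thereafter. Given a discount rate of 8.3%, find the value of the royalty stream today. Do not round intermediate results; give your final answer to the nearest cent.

D_1 = 25064.00000
D_2 = 30202.12000
D_3 = 36393.55460
D_4 = 43854.23329
Terminal value at year 4: TV = D_4×(1+g_2)/(r−g_2) = 44424.33833/0.07 = 634633.40465
P_0 = D_1/(1+r)^1 + D_2/(1+r)^2 + D_3/(1+r)^3 + D_4/(1+r)^4 + TV/(1+r)^4
    = 23143.12096 + 25750.19460 + 28650.95522 + 31878.48664 + 461327.24243 = 570749.99986

€570750.00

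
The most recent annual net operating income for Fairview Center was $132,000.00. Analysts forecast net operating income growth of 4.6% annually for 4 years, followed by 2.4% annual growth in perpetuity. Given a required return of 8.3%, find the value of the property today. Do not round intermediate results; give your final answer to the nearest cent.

$2478002.76

D_1 = 138072.00000
D_2 = 144423.31200
D_3 = 151066.78435
D_4 = 158015.85643
Terminal value at year 4: TV = D_4×(1+g_2)/(r−g_2) = 161808.23699/0.059 = 2742512.49130
P_0 = D_1/(1+r)^1 + D_2/(1+r)^2 + D_3/(1+r)^3 + D_4/(1+r)^4 + TV/(1+r)^4
    = 127490.30471 + 123134.68026 + 118927.86293 + 114864.76882 + 1993585.14012 = 2478002.75685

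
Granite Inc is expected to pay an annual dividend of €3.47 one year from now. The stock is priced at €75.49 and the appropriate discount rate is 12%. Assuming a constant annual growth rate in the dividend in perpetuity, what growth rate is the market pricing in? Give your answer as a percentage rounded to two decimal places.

7.40%

P = D₁/(r−g) ⇒ g = r − D₁/P = 0.12 − €3.47/€75.49 = 0.074034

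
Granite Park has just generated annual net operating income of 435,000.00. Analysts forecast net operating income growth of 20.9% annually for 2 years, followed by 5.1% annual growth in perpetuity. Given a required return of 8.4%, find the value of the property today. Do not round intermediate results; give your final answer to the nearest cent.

18259712.34

D_1 = 525915.00000
D_2 = 635831.23500
Terminal value at year 2: TV = D_2×(1+g_2)/(r−g_2) = 668258.62799/0.033 = 20250261.45409
P_0 = D_1/(1+r)^1 + D_2/(1+r)^2 + TV/(1+r)^2
    = 485161.43911 + 541107.17702 + 17233443.72872 = 18259712.34485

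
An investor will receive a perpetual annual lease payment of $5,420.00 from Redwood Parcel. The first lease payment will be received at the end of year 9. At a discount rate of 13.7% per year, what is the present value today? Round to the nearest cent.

$14164.30

Value at end of year 8: C / r = $5,420.00 / 0.137 = $39,562.0438
Discount to today: PV = $39,562.0438 / (1 + 0.137)^8 = $39,562.0438 / 2.793082 = $14,164.30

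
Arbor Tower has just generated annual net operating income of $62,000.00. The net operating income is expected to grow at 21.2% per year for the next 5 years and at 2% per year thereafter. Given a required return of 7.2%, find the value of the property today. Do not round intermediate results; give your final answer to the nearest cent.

$2701396.21

D_1 = 75144.00000
D_2 = 91074.52800
D_3 = 110382.32794
D_4 = 133783.38146
D_5 = 162145.45833
Terminal value at year 5: TV = D_5×(1+g_2)/(r−g_2) = 165388.36749/0.052 = 3180545.52873
P_0 = D_1/(1+r)^1 + D_2/(1+r)^2 + D_3/(1+r)^3 + D_4/(1+r)^4 + D_5/(1+r)^5 + TV/(1+r)^5
    = 70097.01493 + 79251.47583 + 89601.48200 + 101303.16808 + 114533.05944 + 2246610.01206 = 2701396.21233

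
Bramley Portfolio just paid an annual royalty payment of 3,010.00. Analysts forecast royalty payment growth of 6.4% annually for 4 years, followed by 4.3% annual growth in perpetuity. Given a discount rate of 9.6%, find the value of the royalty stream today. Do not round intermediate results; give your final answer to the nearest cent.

63800.20

D_1 = 3202.64000
D_2 = 3407.60896
D_3 = 3625.69593
D_4 = 3857.74047
Terminal value at year 4: TV = D_4×(1+g_2)/(r−g_2) = 4023.62331/0.053 = 75917.42101
P_0 = D_1/(1+r)^1 + D_2/(1+r)^2 + D_3/(1+r)^3 + D_4/(1+r)^4 + TV/(1+r)^4
    = 2922.11679 + 2836.79951 + 2753.97325 + 2673.56527 + 52613.74670 = 63800.20152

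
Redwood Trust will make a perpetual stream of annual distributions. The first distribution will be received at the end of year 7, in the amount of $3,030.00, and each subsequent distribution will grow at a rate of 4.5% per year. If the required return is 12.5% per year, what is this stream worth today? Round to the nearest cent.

$18682.61

Value at end of year 6: C₁ / (r − g) = $3,030.00 / (0.125 − 0.045) = $37,875.0000
Discount to today: PV = $37,875.0000 / (1 + 0.125)^6 = $37,875.0000 / 2.027287 = $18,682.61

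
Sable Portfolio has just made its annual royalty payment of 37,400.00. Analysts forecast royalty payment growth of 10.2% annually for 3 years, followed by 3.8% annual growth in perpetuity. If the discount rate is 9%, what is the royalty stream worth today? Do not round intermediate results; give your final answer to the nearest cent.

886179.71

D_1 = 41214.80000
D_2 = 45418.70960
D_3 = 50051.41798
Terminal value at year 3: TV = D_3×(1+g_2)/(r−g_2) = 51953.37186/0.052 = 999103.30505
P_0 = D_1/(1+r)^1 + D_2/(1+r)^2 + D_3/(1+r)^3 + TV/(1+r)^3
    = 37811.74312 + 38228.01919 + 38648.87812 + 771491.06703 = 886179.70746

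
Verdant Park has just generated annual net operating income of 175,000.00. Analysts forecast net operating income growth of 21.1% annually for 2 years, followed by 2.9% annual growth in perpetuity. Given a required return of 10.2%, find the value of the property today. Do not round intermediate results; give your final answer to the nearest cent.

3382538.60

D_1 = 211925.00000
D_2 = 256641.17500
Terminal value at year 2: TV = D_2×(1+g_2)/(r−g_2) = 264083.76908/0.073 = 3617585.87774
P_0 = D_1/(1+r)^1 + D_2/(1+r)^2 + TV/(1+r)^2
    = 192309.43739 + 211330.96976 + 2978898.19017 = 3382538.59732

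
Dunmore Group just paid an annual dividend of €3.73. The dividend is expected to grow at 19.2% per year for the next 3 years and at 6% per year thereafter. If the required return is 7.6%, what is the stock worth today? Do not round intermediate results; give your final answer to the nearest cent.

€349.74

D_1 = 4.44616
D_2 = 5.29982
D_3 = 6.31739
Terminal value at year 3: TV = D_3×(1+g_2)/(r−g_2) = 6.69643/0.016 = 418.52700
P_0 = D_1/(1+r)^1 + D_2/(1+r)^2 + D_3/(1+r)^3 + TV/(1+r)^3
    = 4.13212 + 4.57759 + 5.07108 + 335.95930 = 349.74009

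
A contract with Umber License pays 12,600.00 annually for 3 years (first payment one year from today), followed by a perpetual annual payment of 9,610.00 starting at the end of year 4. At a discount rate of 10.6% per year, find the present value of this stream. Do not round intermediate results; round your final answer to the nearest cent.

98018.22

PV of 3-year annuity: 12,600.00 × [1 − (1+0.106)^−3] / 0.106 = 31006.28584
Perpetuity value at year 3: 9,610.00 / 0.106 = 90660.37736
PV of perpetuity: 90660.37736 / (1+0.106)^3 = 67011.93237
Total PV = 31006.28584 + 67011.93237 = 98018.21820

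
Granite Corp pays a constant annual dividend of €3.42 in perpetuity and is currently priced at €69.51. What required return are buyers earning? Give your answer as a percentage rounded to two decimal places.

P = C/r ⇒ r = C/P = €3.42/€69.51 = 0.049202

4.92%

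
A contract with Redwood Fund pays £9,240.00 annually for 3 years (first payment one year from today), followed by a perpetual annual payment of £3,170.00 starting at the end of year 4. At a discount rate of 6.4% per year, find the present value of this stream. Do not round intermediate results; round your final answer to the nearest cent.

£65637.10

PV of 3-year annuity: £9,240.00 × [1 − (1+0.064)^−3] / 0.064 = 24516.97606
Perpetuity value at year 3: £3,170.00 / 0.064 = 49531.25000
PV of perpetuity: 49531.25000 / (1+0.064)^3 = 41120.12293
Total PV = 24516.97606 + 41120.12293 = 65637.09899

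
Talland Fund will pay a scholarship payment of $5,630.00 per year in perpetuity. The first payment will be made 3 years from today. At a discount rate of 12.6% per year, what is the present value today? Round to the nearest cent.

$35242.04

Value at end of year 2: C / r = $5,630.00 / 0.126 = $44,682.5397
Discount to today: PV = $44,682.5397 / (1 + 0.126)^2 = $44,682.5397 / 1.267876 = $35,242.04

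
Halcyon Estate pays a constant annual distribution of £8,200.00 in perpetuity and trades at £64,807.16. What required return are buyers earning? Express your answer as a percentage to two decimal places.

12.65%

P = C/r ⇒ r = C/P = £8,200.00/£64,807.16 = 0.126529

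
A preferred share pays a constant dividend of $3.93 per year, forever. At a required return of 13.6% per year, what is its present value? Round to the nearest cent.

Level perpetuity: PV = C / r = $3.93 / 0.136 = $28.90

$28.90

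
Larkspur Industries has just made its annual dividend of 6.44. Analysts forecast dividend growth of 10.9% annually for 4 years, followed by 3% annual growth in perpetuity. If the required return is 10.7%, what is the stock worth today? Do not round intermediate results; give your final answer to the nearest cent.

112.65

D_1 = 7.14196
D_2 = 7.92043
D_3 = 8.78376
D_4 = 9.74119
Terminal value at year 4: TV = D_4×(1+g_2)/(r−g_2) = 10.03343/0.077 = 130.30424
P_0 = D_1/(1+r)^1 + D_2/(1+r)^2 + D_3/(1+r)^3 + D_4/(1+r)^4 + TV/(1+r)^4
    = 6.45164 + 6.46329 + 6.47497 + 6.48667 + 86.76969 = 112.64626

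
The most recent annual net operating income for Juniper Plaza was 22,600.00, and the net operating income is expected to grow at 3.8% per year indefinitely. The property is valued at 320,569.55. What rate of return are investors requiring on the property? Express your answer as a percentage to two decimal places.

D₁ = 22,600.00 × 1.038 = 23,458.8000
P = D₁/(r − g) ⇒ r = D₁/P + g = 23,458.8000/320,569.55 + 0.038 = 0.073179 + 0.038 = 0.111179

11.12%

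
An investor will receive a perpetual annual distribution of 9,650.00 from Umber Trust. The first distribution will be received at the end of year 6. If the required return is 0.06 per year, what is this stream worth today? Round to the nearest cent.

120184.02

Value at end of year 5: C / r = 9,650.00 / 0.06 = 160,833.3333
Discount to today: PV = 160,833.3333 / (1 + 0.06)^5 = 160,833.3333 / 1.338226 = 120,184.02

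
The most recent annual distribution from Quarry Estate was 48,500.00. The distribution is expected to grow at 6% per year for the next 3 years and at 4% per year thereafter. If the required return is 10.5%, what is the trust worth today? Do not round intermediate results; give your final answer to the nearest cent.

D_1 = 51410.00000
D_2 = 54494.60000
D_3 = 57764.27600
Terminal value at year 3: TV = D_3×(1+g_2)/(r−g_2) = 60074.84704/0.065 = 924228.41600
P_0 = D_1/(1+r)^1 + D_2/(1+r)^2 + D_3/(1+r)^3 + TV/(1+r)^3
    = 46524.88688 + 44630.20823 + 42812.68843 + 685003.01495 = 818970.79849

818970.80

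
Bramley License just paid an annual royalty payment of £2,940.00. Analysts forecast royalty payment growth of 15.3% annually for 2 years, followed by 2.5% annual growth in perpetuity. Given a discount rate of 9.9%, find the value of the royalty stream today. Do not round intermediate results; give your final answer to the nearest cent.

D_1 = 3389.82000
D_2 = 3908.46246
Terminal value at year 2: TV = D_2×(1+g_2)/(r−g_2) = 4006.17402/0.074 = 54137.48678
P_0 = D_1/(1+r)^1 + D_2/(1+r)^2 + TV/(1+r)^2
    = 3084.45860 + 3236.01525 + 44823.18426 = 51143.65812

£51143.66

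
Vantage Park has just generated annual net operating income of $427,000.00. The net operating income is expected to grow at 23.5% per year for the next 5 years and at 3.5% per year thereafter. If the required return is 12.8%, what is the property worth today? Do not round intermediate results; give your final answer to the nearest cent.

$10301178.42

D_1 = 527345.00000
D_2 = 651271.07500
D_3 = 804319.77762
D_4 = 993334.92537
D_5 = 1226768.63283
Terminal value at year 5: TV = D_5×(1+g_2)/(r−g_2) = 1269705.53498/0.093 = 13652747.68793
P_0 = D_1/(1+r)^1 + D_2/(1+r)^2 + D_3/(1+r)^3 + D_4/(1+r)^4 + D_5/(1+r)^5 + TV/(1+r)^5
    = 467504.43262 + 511851.04104 + 560404.28695 + 613563.20424 + 671764.67840 + 7476090.77579 = 10301178.41905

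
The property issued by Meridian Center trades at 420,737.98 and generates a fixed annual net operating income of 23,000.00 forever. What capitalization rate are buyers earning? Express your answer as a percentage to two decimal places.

P = C/r ⇒ r = C/P = 23,000.00/420,737.98 = 0.054666

5.47%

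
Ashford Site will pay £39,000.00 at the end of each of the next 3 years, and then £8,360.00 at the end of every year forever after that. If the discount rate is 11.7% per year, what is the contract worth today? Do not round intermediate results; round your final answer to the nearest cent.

£145426.15

PV of 3-year annuity: £39,000.00 × [1 − (1+0.117)^−3] / 0.117 = 94156.43703
Perpetuity value at year 3: £8,360.00 / 0.117 = 71452.99145
PV of perpetuity: 71452.99145 / (1+0.117)^3 = 51269.71418
Total PV = 94156.43703 + 51269.71418 = 145426.15121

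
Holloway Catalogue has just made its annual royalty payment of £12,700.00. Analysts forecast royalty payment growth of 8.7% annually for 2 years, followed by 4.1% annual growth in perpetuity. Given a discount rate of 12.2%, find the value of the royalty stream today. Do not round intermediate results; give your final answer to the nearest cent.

D_1 = 13804.90000
D_2 = 15005.92630
Terminal value at year 2: TV = D_2×(1+g_2)/(r−g_2) = 15621.16928/0.081 = 192853.94171
P_0 = D_1/(1+r)^1 + D_2/(1+r)^2 + TV/(1+r)^2
    = 12303.83244 + 11920.02305 + 153194.37034 = 177418.22583

£177418.23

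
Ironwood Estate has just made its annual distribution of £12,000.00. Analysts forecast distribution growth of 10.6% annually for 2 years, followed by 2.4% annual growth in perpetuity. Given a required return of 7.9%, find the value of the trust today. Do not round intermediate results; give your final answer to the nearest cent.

D_1 = 13272.00000
D_2 = 14678.83200
Terminal value at year 2: TV = D_2×(1+g_2)/(r−g_2) = 15031.12397/0.055 = 273293.16305
P_0 = D_1/(1+r)^1 + D_2/(1+r)^2 + TV/(1+r)^2
    = 12300.27804 + 12608.06998 + 234739.33924 = 259647.68725

£259647.69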